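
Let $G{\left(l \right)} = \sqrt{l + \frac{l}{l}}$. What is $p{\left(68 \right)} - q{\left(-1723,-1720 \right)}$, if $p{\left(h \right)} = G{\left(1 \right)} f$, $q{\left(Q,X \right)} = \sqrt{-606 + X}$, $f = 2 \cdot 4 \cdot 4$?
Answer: $32 \sqrt{2} - i \sqrt{2326} \approx 45.255 - 48.229 i$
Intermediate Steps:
$G{\left(l \right)} = \sqrt{1 + l}$ ($G{\left(l \right)} = \sqrt{l + 1} = \sqrt{1 + l}$)
$f = 32$ ($f = 8 \cdot 4 = 32$)
$p{\left(h \right)} = 32 \sqrt{2}$ ($p{\left(h \right)} = \sqrt{1 + 1} \cdot 32 = \sqrt{2} \cdot 32 = 32 \sqrt{2}$)
$p{\left(68 \right)} - q{\left(-1723,-1720 \right)} = 32 \sqrt{2} - \sqrt{-606 - 1720} = 32 \sqrt{2} - \sqrt{-2326} = 32 \sqrt{2} - i \sqrt{2326}$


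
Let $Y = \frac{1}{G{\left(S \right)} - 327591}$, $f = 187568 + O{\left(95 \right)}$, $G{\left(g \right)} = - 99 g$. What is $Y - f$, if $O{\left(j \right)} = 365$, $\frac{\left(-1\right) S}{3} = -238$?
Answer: $- \frac{74849391442}{398277} \approx -1.8793 \cdot 10^{5}$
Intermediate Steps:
$S = 714$ ($S = \left(-3\right) \left(-238\right) = 714$)
$f = 187933$ ($f = 187568 + 365 = 187933$)
$Y = - \frac{1}{398277}$ ($Y = \frac{1}{\left(-99\right) 714 - 327591} = \frac{1}{-70686 - 327591} = \frac{1}{-398277} = - \frac{1}{398277} \approx -2.5108 \cdot 10^{-6}$)
$Y - f = - \frac{1}{398277} - 187933 = - \frac{74849391442}{398277}$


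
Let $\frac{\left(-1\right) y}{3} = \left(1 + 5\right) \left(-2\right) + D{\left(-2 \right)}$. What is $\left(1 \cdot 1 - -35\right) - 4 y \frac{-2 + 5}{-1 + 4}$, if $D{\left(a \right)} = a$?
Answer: $-6048$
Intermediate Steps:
$y = 42$ ($y = - 3 \left(\left(1 + 5\right) \left(-2\right) - 2\right) = - 3 \left(6 \left(-2\right) - 2\right) = - 3 \left(-12 - 2\right) = \left(-3\right) \left(-14\right) = 42$)
$\left(1 \cdot 1 - -35\right) - 4 y \frac{-2 + 5}{-1 + 4} = \left(1 \cdot 1 - -35\right) \left(-4\right) 42 \frac{-2 + 5}{-1 + 4} = \left(1 + 35\right) \left(- 168 \cdot \frac{3}{3}\right) = 36 \left(- 168 \cdot 3 \cdot \frac{1}{3}\right) = 36 \left(\left(-168\right) 1\right) = 36 \left(-168\right) = -6048$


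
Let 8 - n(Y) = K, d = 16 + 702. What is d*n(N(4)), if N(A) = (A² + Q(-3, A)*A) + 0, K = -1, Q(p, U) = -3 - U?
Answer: 6462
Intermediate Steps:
d = 718
N(A) = A² + A*(-3 - A) (N(A) = (A² + (-3 - A)*A) + 0 = (A² + A*(-3 - A)) + 0 = A² + A*(-3 - A))
n(Y) = 9 (n(Y) = 8 - 1*(-1) = 8 + 1 = 9)
d*n(N(4)) = 718*9 = 6462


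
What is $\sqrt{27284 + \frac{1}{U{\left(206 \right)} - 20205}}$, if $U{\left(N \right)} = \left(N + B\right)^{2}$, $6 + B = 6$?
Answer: $\frac{\sqrt{13484226499755}}{22231} \approx 165.18$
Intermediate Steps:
$B = 0$ ($B = -6 + 6 = 0$)
$U{\left(N \right)} = N^{2}$ ($U{\left(N \right)} = \left(N + 0\right)^{2} = N^{2}$)
$\sqrt{27284 + \frac{1}{U{\left(206 \right)} - 20205}} = \sqrt{27284 + \frac{1}{206^{2} - 20205}} = \sqrt{27284 + \frac{1}{42436 - 20205}} = \sqrt{27284 + \frac{1}{22231}} = \sqrt{\frac{606550605}{22231}} = \frac{\sqrt{13484226499755}}{22231}$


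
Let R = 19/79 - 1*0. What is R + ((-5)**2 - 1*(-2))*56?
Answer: 119467/79 ≈ 1512.2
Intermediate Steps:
R = 19/79 (R = 19*(1/79) + 0 = 19/79 + 0 = 19/79 ≈ 0.24051)
R + ((-5)**2 - 1*(-2))*56 = 19/79 + ((-5)**2 - 1*(-2))*56 = 19/79 + (25 + 2)*56 = 19/79 + 27*56 = 19/79 + 1512 = 119467/79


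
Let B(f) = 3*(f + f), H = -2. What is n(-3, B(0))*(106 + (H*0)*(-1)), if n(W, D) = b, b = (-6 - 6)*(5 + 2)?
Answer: -8904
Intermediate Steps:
b = -84 (b = -12*7 = -84)
B(f) = 6*f (B(f) = 3*(2*f) = 6*f)
n(W, D) = -84
n(-3, B(0))*(106 + (H*0)*(-1)) = -84*(106 - 2*0*(-1)) = -84*(106 + 0*(-1)) = -84*(106 + 0) = -84*106 = -8904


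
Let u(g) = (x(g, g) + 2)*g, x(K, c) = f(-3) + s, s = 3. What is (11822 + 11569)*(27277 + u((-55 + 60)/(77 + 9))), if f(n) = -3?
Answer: 27435678156/43 ≈ 6.3804e+8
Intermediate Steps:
x(K, c) = 0 (x(K, c) = -3 + 3 = 0)
u(g) = 2*g (u(g) = (0 + 2)*g = 2*g)
(11822 + 11569)*(27277 + u((-55 + 60)/(77 + 9))) = (11822 + 11569)*(27277 + 2*((-55 + 60)/(77 + 9))) = 23391*(27277 + 2*(5/86)) = 23391*(27277 + 5/43) = 23391*(1172916/43) = 27435678156/43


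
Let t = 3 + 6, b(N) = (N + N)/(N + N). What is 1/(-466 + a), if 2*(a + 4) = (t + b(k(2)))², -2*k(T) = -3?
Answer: -1/420 ≈ -0.0023810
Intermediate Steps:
k(T) = 3/2 (k(T) = -½*(-3) = 3/2)
b(N) = 1 (b(N) = (2*N)/((2*N)) = (2*N)*(1/(2*N)) = 1)
t = 9
a = 46 (a = -4 + (9 + 1)²/2 = -4 + (½)*10² = -4 + (½)*100 = -4 + 50 = 46)
1/(-466 + a) = 1/(-466 + 46) = 1/(-420) = -1/420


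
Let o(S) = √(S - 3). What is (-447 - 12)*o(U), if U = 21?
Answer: -1377*√2 ≈ -1947.4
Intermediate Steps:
o(S) = √(-3 + S)
(-447 - 12)*o(U) = (-447 - 12)*√(-3 + 21) = -1377*√2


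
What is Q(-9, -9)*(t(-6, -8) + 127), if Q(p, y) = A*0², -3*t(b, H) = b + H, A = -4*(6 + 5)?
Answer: 0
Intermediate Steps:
A = -44 (A = -4*11 = -44)
t(b, H) = -H/3 - b/3 (t(b, H) = -(b + H)/3 = -(H + b)/3 = -H/3 - b/3)
Q(p, y) = 0 (Q(p, y) = -44*0² = -44*0 = 0)
Q(-9, -9)*(t(-6, -8) + 127) = 0*((-⅓*(-8) - ⅓*(-6)) + 127) = 0*((8/3 + 2) + 127) = 0*(14/3 + 127) = 0*(395/3) = 0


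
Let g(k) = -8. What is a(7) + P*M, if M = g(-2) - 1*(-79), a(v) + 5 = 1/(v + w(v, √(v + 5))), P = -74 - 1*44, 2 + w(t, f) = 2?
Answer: -58680/7 ≈ -8382.9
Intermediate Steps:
w(t, f) = 0 (w(t, f) = -2 + 2 = 0)
P = -118 (P = -74 - 44 = -118)
a(v) = -5 + 1/v (a(v) = -5 + 1/(v + 0) = -5 + 1/v)
M = 71 (M = -8 - 1*(-79) = -8 + 79 = 71)
a(7) + P*M = (-5 + 1/7) - 118*71 = (-5 + ⅐) - 8378 = -34/7 - 8378 = -58680/7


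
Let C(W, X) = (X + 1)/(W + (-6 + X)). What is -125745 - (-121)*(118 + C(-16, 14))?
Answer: -893551/8 ≈ -1.1169e+5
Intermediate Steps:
C(W, X) = (1 + X)/(-6 + W + X)
-125745 - (-121)*(118 + C(-16, 14)) = -125745 - (-121)*(118 + (1 + 14)/(-6 - 16 + 14)) = -125745 - (-121)*(118 + 15/(-8)) = -125745 - (-121)*(118 - 1/8*15) = -125745 - (-121)*(118 - 15/8) = -125745 - (-121)*929/8 = -125745 - 1*(-112409/8) = -125745 + 112409/8 = -893551/8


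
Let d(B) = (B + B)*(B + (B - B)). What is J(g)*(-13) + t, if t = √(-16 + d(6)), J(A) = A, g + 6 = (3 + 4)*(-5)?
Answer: 533 + 2*√14 ≈ 540.48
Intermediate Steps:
g = -41 (g = -6 + (3 + 4)*(-5) = -6 + 7*(-5) = -6 - 35 = -41)
d(B) = 2*B² (d(B) = (2*B)*(B + 0) = (2*B)*B = 2*B²)
t = 2*√14 (t = √(-16 + 2*6²) = √(-16 + 2*36) = √(-16 + 72) = √56 = 2*√14 ≈ 7.4833)
J(g)*(-13) + t = -41*(-13) + 2*√14 = 533 + 2*√14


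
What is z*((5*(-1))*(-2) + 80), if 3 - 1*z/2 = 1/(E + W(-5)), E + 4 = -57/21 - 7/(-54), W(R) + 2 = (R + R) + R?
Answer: 976428/1783 ≈ 547.63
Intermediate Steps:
W(R) = -2 + 3*R (W(R) = -2 + ((R + R) + R) = -2 + (2*R + R) = -2 + 3*R)
E = -2489/378 (E = -4 + (-57/21 - 7/(-54)) = -4 + (-57*1/21 - 7*(-1/54)) = -4 + (-19/7 + 7/54) = -4 - 977/378 = -2489/378 ≈ -6.5847)
z = 54246/8915 (z = 6 - 2/(-2489/378 + (-2 + 3*(-5))) = 6 - 2/(-2489/378 + (-2 - 15)) = 6 - 2/(-2489/378 - 17) = 6 - 2/(-8915/378) = 6 - 2*(-378/8915) = 6 + 756/8915 = 54246/8915 ≈ 6.0848)
z*((5*(-1))*(-2) + 80) = 54246*((5*(-1))*(-2) + 80)/8915 = 54246*(-5*(-2) + 80)/8915 = 54246*(10 + 80)/8915 = (54246/8915)*90 = 976428/1783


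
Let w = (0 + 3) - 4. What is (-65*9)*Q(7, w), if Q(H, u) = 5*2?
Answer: -5850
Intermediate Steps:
w = -1 (w = 3 - 4 = -1)
Q(H, u) = 10
(-65*9)*Q(7, w) = -65*9*10 = -585*10 = -5850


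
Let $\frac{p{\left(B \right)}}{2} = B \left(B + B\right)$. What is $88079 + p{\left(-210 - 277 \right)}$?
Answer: $1036755$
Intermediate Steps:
$p{\left(B \right)} = 4 B^{2}$ ($p{\left(B \right)} = 2 B \left(B + B\right) = 2 B 2 B = 2 \cdot 2 B^{2} = 4 B^{2}$)
$88079 + p{\left(-210 - 277 \right)} = 88079 + 4 \left(-210 - 277\right)^{2} = 88079 + 4 \left(-487\right)^{2} = 88079 + 4 \cdot 237169 = 88079 + 948676 = 1036755$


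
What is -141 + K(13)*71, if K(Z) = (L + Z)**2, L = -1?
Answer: 10083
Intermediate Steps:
K(Z) = (-1 + Z)**2
-141 + K(13)*71 = -141 + (-1 + 13)**2*71 = -141 + 12**2*71 = -141 + 144*71 = -141 + 10224 = 10083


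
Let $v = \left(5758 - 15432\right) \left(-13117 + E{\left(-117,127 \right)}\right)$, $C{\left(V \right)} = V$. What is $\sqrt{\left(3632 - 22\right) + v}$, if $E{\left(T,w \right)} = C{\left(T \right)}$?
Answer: $\sqrt{128029326} \approx 11315.0$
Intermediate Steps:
$E{\left(T,w \right)} = T$
$v = 128025716$ ($v = \left(5758 - 15432\right) \left(-13117 - 117\right) = \left(-9674\right) \left(-13234\right) = 128025716$)
$\sqrt{\left(3632 - 22\right) + v} = \sqrt{\left(3632 - 22\right) + 128025716} = \sqrt{3610 + 128025716} = \sqrt{128029326}$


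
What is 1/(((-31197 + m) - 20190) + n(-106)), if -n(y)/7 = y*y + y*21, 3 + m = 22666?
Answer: -1/91794 ≈ -1.0894e-5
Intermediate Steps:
m = 22663 (m = -3 + 22666 = 22663)
n(y) = -147*y - 7*y² (n(y) = -7*(y*y + y*21) = -7*(y² + 21*y) = -147*y - 7*y²)
1/(((-31197 + m) - 20190) + n(-106)) = 1/(((-31197 + 22663) - 20190) - 7*(-106)*(21 - 106)) = 1/((-8534 - 20190) - 7*(-106)*(-85)) = 1/(-28724 - 63070) = 1/(-91794) = -1/91794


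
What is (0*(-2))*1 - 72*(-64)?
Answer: 4608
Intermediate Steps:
(0*(-2))*1 - 72*(-64) = 0*1 + 4608 = 0 + 4608 = 4608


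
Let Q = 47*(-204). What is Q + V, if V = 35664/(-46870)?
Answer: -224712612/23435 ≈ -9588.8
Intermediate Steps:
V = -17832/23435 (V = 35664*(-1/46870) = -17832/23435 ≈ -0.76091)
Q = -9588
Q + V = -9588 - 17832/23435 = -224712612/23435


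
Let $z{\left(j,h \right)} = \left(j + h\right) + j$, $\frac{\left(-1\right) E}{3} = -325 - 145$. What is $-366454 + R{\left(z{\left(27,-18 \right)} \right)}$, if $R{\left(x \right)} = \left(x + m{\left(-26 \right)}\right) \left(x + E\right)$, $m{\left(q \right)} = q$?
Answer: $-351994$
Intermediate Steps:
$E = 1410$ ($E = - 3 \left(-325 - 145\right) = \left(-3\right) \left(-470\right) = 1410$)
$z{\left(j,h \right)} = h + 2 j$ ($z{\left(j,h \right)} = \left(h + j\right) + j = h + 2 j$)
$R{\left(x \right)} = \left(-26 + x\right) \left(1410 + x\right)$ ($R{\left(x \right)} = \left(x - 26\right) \left(x + 1410\right) = \left(-26 + x\right) \left(1410 + x\right)$)
$-366454 + R{\left(z{\left(27,-18 \right)} \right)} = -366454 + \left(-36660 + \left(-18 + 2 \cdot 27\right)^{2} + 1384 \left(-18 + 2 \cdot 27\right)\right) = -366454 + \left(-36660 + \left(-18 + 54\right)^{2} + 1384 \left(-18 + 54\right)\right) = -366454 + \left(-36660 + 36^{2} + 1384 \cdot 36\right) = -366454 + \left(-36660 + 1296 + 49824\right) = -366454 + 14460 = -351994$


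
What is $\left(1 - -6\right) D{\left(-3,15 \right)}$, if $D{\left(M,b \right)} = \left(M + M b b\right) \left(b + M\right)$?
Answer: $-56952$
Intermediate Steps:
$D{\left(M,b \right)} = \left(M + b\right) \left(M + M b^{2}\right)$ ($D{\left(M,b \right)} = \left(M + M b^{2}\right) \left(M + b\right) = \left(M + b\right) \left(M + M b^{2}\right)$)
$\left(1 - -6\right) D{\left(-3,15 \right)} = \left(1 - -6\right) \left(- 3 \left(-3 + 15 + 15^{3} - 3 \cdot 15^{2}\right)\right) = \left(1 + 6\right) \left(- 3 \left(-3 + 15 + 3375 - 675\right)\right) = 7 \left(- 3 \left(-3 + 15 + 3375 - 675\right)\right) = 7 \left(\left(-3\right) 2712\right) = 7 \left(-8136\right) = -56952$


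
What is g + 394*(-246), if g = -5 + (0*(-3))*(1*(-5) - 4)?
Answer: -96929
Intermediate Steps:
g = -5 (g = -5 + 0*(-5 - 4) = -5 + 0*(-9) = -5 + 0 = -5)
g + 394*(-246) = -5 + 394*(-246) = -5 - 96924 = -96929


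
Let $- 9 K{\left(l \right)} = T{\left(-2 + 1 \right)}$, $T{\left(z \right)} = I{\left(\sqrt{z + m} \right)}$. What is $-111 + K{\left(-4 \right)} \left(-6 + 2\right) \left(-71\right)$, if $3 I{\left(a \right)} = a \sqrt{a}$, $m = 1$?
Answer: $-111$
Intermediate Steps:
$I{\left(a \right)} = \frac{a^{\frac{3}{2}}}{3}$ ($I{\left(a \right)} = \frac{a \sqrt{a}}{3} = \frac{a^{\frac{3}{2}}}{3}$)
$T{\left(z \right)} = \frac{\left(1 + z\right)^{\frac{3}{4}}}{3}$ ($T{\left(z \right)} = \frac{\left(\sqrt{z + 1}\right)^{\frac{3}{2}}}{3} = \frac{\left(\sqrt{1 + z}\right)^{\frac{3}{2}}}{3} = \frac{\left(1 + z\right)^{\frac{3}{4}}}{3}$)
$K{\left(l \right)} = 0$ ($K{\left(l \right)} = - \frac{\frac{1}{3} \left(1 + \left(-2 + 1\right)\right)^{\frac{3}{4}}}{9} = - \frac{\frac{1}{3} \left(1 - 1\right)^{\frac{3}{4}}}{9} = - \frac{\frac{1}{3} \cdot 0^{\frac{3}{4}}}{9} = - \frac{\frac{1}{3} \cdot 0}{9} = \left(- \frac{1}{9}\right) 0 = 0$)
$-111 + K{\left(-4 \right)} \left(-6 + 2\right) \left(-71\right) = -111 + 0 \left(-6 + 2\right) \left(-71\right) = -111 + 0 \left(-4\right) \left(-71\right) = -111 + 0 \left(-71\right) = -111 + 0 = -111$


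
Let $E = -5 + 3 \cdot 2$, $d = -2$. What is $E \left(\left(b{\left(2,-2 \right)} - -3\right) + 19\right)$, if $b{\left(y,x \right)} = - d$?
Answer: $24$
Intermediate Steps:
$b{\left(y,x \right)} = 2$ ($b{\left(y,x \right)} = \left(-1\right) \left(-2\right) = 2$)
$E = 1$ ($E = -5 + 6 = 1$)
$E \left(\left(b{\left(2,-2 \right)} - -3\right) + 19\right) = 1 \left(\left(2 - -3\right) + 19\right) = 1 \left(\left(2 + 3\right) + 19\right) = 1 \left(5 + 19\right) = 1 \cdot 24 = 24$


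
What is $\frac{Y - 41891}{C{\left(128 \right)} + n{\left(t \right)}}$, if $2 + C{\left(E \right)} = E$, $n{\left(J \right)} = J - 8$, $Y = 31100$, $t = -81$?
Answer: $- \frac{10791}{37} \approx -291.65$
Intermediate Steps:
$n{\left(J \right)} = -8 + J$ ($n{\left(J \right)} = J - 8 = -8 + J$)
$C{\left(E \right)} = -2 + E$
$\frac{Y - 41891}{C{\left(128 \right)} + n{\left(t \right)}} = \frac{31100 - 41891}{\left(-2 + 128\right) - 89} = - \frac{10791}{126 - 89} = - \frac{10791}{37}$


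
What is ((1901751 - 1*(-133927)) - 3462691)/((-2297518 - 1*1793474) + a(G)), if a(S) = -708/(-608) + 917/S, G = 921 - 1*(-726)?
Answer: 357244142472/1024154870345 ≈ 0.34882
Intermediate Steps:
G = 1647 (G = 921 + 726 = 1647)
a(S) = 177/152 + 917/S (a(S) = -708*(-1/608) + 917/S = 177/152 + 917/S)
((1901751 - 1*(-133927)) - 3462691)/((-2297518 - 1*1793474) + a(G)) = ((1901751 - 1*(-133927)) - 3462691)/((-2297518 - 1*1793474) + (177/152 + 917/1647)) = ((1901751 + 133927) - 3462691)/((-2297518 - 1793474) + (177/152 + 917*(1/1647))) = (2035678 - 3462691)/(-4090992 + (177/152 + 917/1647)) = -1427013/(-4090992 + 430903/250344) = -1427013/(-1024154870345/250344) = -1427013*(-250344/1024154870345) = 357244142472/1024154870345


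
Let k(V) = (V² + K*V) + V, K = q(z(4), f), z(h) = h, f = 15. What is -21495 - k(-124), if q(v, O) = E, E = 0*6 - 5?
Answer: -37367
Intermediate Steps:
E = -5 (E = 0 - 5 = -5)
q(v, O) = -5
K = -5
k(V) = V² - 4*V (k(V) = (V² - 5*V) + V = V² - 4*V)
-21495 - k(-124) = -21495 - (-124)*(-4 - 124) = -21495 - (-124)*(-128) = -21495 - 1*15872 = -21495 - 15872 = -37367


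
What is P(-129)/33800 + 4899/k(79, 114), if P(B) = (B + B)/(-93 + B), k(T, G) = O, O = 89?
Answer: 6126693227/111303400 ≈ 55.045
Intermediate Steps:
k(T, G) = 89
P(B) = 2*B/(-93 + B) (P(B) = (2*B)/(-93 + B) = 2*B/(-93 + B))
P(-129)/33800 + 4899/k(79, 114) = (2*(-129)/(-93 - 129))/33800 + 4899/89 = (2*(-129)/(-222))*(1/33800) + 4899*(1/89) = (2*(-129)*(-1/222))*(1/33800) + 4899/89 = (43/37)*(1/33800) + 4899/89 = 43/1250600 + 4899/89 = 6126693227/111303400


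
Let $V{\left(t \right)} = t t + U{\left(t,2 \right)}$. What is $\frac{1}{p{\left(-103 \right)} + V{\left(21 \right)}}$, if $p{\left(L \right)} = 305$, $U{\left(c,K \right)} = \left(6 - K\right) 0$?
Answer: $\frac{1}{746} \approx 0.0013405$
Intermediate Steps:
$U{\left(c,K \right)} = 0$
$V{\left(t \right)} = t^{2}$ ($V{\left(t \right)} = t t + 0 = t^{2} + 0 = t^{2}$)
$\frac{1}{p{\left(-103 \right)} + V{\left(21 \right)}} = \frac{1}{305 + 21^{2}} = \frac{1}{305 + 441} = \frac{1}{746}$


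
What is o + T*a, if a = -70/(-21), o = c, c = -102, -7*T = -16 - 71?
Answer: -424/7 ≈ -60.571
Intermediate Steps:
T = 87/7 (T = -(-16 - 71)/7 = -1/7*(-87) = 87/7 ≈ 12.429)
o = -102
a = 10/3 (a = -70*(-1/21) = 10/3 ≈ 3.3333)
o + T*a = -102 + (87/7)*(10/3) = -102 + 290/7 = -424/7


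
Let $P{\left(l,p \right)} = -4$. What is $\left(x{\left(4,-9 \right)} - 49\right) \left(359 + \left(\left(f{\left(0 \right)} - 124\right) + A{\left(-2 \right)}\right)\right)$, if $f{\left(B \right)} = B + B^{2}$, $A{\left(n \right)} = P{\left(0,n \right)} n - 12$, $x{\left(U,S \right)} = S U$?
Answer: $-19635$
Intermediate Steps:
$A{\left(n \right)} = -12 - 4 n$ ($A{\left(n \right)} = - 4 n - 12 = -12 - 4 n$)
$\left(x{\left(4,-9 \right)} - 49\right) \left(359 + \left(\left(f{\left(0 \right)} - 124\right) + A{\left(-2 \right)}\right)\right) = \left(\left(-9\right) 4 - 49\right) \left(359 - 128\right) = \left(-36 - 49\right) \left(359 + \left(\left(0 \cdot 1 - 124\right) + \left(-12 + 8\right)\right)\right) = - 85 \left(359 + \left(\left(0 - 124\right) - 4\right)\right) = - 85 \left(359 - 128\right) = \left(-85\right) 231 = -19635$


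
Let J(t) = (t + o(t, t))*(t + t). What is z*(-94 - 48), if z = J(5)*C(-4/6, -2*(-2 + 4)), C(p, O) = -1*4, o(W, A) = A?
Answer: 56800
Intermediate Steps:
C(p, O) = -4
J(t) = 4*t**2 (J(t) = (t + t)*(t + t) = (2*t)*(2*t) = 4*t**2)
z = -400 (z = (4*5**2)*(-4) = (4*25)*(-4) = 100*(-4) = -400)
z*(-94 - 48) = -400*(-94 - 48) = -400*(-142) = 56800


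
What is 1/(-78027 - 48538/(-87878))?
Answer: -6277/489772012 ≈ -1.2816e-5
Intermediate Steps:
1/(-78027 - 48538/(-87878)) = 1/(-78027 - 48538*(-1/87878)) = 1/(-78027 + 3467/6277) = 1/(-489772012/6277) = -6277/489772012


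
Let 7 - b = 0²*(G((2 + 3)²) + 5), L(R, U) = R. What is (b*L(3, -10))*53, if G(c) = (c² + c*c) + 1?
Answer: 1113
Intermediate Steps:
G(c) = 1 + 2*c² (G(c) = (c² + c²) + 1 = 2*c² + 1 = 1 + 2*c²)
b = 7 (b = 7 - 0²*((1 + 2*((2 + 3)²)²) + 5) = 7 - 0*((1 + 2*(5²)²) + 5) = 7 - 0*((1 + 2*25²) + 5) = 7 - 0*((1 + 2*625) + 5) = 7 - 0*((1 + 1250) + 5) = 7 - 0*(1251 + 5) = 7 - 0*1256 = 7 - 1*0 = 7 + 0 = 7)
(b*L(3, -10))*53 = (7*3)*53 = 21*53 = 1113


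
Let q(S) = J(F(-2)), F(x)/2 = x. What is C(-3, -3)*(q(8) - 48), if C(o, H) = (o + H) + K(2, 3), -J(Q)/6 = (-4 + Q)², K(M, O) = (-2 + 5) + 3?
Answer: 0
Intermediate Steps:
F(x) = 2*x
K(M, O) = 6 (K(M, O) = 3 + 3 = 6)
J(Q) = -6*(-4 + Q)²
q(S) = -384 (q(S) = -6*(-4 + 2*(-2))² = -6*(-4 - 4)² = -6*(-8)² = -6*64 = -384)
C(o, H) = 6 + H + o (C(o, H) = (o + H) + 6 = (H + o) + 6 = 6 + H + o)
C(-3, -3)*(q(8) - 48) = (6 - 3 - 3)*(-384 - 48) = 0*(-432) = 0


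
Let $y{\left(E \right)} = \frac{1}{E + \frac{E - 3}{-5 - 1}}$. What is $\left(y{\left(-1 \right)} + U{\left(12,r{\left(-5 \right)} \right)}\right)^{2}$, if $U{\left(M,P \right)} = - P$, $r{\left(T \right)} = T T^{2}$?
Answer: $14884$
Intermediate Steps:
$r{\left(T \right)} = T^{3}$
$y{\left(E \right)} = \frac{1}{\frac{1}{2} + \frac{5 E}{6}}$ ($y{\left(E \right)} = \frac{1}{E + \frac{-3 + E}{-6}} = \frac{1}{E + \left(-3 + E\right) \left(- \frac{1}{6}\right)} = \frac{1}{E - \left(- \frac{1}{2} + \frac{E}{6}\right)} = \frac{1}{\frac{1}{2} + \frac{5 E}{6}}$)
$\left(y{\left(-1 \right)} + U{\left(12,r{\left(-5 \right)} \right)}\right)^{2} = \left(\frac{6}{3 + 5 \left(-1\right)} - \left(-5\right)^{3}\right)^{2} = \left(\frac{6}{3 - 5} - -125\right)^{2} = \left(\frac{6}{-2} + 125\right)^{2} = \left(6 \left(- \frac{1}{2}\right) + 125\right)^{2} = \left(-3 + 125\right)^{2} = 122^{2} = 14884$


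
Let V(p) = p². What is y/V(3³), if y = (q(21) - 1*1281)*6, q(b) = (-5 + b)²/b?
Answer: -53290/5103 ≈ -10.443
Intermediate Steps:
q(b) = (-5 + b)²/b
y = -53290/7 (y = ((-5 + 21)²/21 - 1*1281)*6 = ((1/21)*16² - 1281)*6 = ((1/21)*256 - 1281)*6 = (256/21 - 1281)*6 = -26645/21*6 = -53290/7 ≈ -7612.9)
y/V(3³) = -53290/(7*((3³)²)) = -53290/(7*(27²)) = -53290/7/729 = -53290/7*1/729 = -53290/5103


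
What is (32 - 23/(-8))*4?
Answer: 279/2 ≈ 139.50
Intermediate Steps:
(32 - 23/(-8))*4 = (32 - 23*(-⅛))*4 = (32 + 23/8)*4 = (279/8)*4 = 279/2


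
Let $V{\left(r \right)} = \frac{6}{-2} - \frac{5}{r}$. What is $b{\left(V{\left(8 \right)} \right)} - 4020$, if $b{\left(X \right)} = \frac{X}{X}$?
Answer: $-4019$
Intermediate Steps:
$V{\left(r \right)} = -3 - \frac{5}{r}$ ($V{\left(r \right)} = 6 \left(- \frac{1}{2}\right) - \frac{5}{r} = -3 - \frac{5}{r}$)
$b{\left(X \right)} = 1$
$b{\left(V{\left(8 \right)} \right)} - 4020 = 1 - 4020 = -4019$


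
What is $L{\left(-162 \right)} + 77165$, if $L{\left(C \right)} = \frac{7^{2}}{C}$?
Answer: $\frac{12500681}{162} \approx 77165.0$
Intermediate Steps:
$L{\left(C \right)} = \frac{49}{C}$
$L{\left(-162 \right)} + 77165 = \frac{49}{-162} + 77165 = 49 \left(- \frac{1}{162}\right) + 77165 = - \frac{49}{162} + 77165 = \frac{12500681}{162}$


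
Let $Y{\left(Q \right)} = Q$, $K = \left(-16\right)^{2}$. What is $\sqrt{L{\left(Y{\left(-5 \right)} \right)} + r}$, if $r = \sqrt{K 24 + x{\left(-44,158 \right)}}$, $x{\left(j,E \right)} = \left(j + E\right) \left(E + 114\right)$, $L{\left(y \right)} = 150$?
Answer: $\sqrt{150 + 12 \sqrt{258}} \approx 18.513$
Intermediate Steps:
$K = 256$
$x{\left(j,E \right)} = \left(114 + E\right) \left(E + j\right)$ ($x{\left(j,E \right)} = \left(E + j\right) \left(114 + E\right) = \left(114 + E\right) \left(E + j\right)$)
$r = 12 \sqrt{258}$ ($r = \sqrt{256 \cdot 24 + \left(158^{2} + 114 \cdot 158 + 114 \left(-44\right) + 158 \left(-44\right)\right)} = \sqrt{6144 + \left(24964 + 18012 - 5016 - 6952\right)} = \sqrt{6144 + 31008} = \sqrt{37152} = 12 \sqrt{258} \approx 192.75$)
$\sqrt{L{\left(Y{\left(-5 \right)} \right)} + r} = \sqrt{150 + 12 \sqrt{258}}$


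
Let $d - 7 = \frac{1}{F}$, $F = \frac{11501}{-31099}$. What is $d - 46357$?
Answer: $- \frac{533102449}{11501} \approx -46353.0$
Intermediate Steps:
$F = - \frac{11501}{31099}$ ($F = 11501 \left(- \frac{1}{31099}\right) = - \frac{11501}{31099} \approx -0.36982$)
$d = \frac{49408}{11501}$ ($d = 7 + \frac{1}{- \frac{11501}{31099}} = 7 - \frac{31099}{11501} = \frac{49408}{11501} \approx 4.296$)
$d - 46357 = \frac{49408}{11501} - 46357 = - \frac{533102449}{11501}$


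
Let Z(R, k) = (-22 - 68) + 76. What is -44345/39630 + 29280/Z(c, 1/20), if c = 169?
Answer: -116098723/55482 ≈ -2092.5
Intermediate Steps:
Z(R, k) = -14 (Z(R, k) = -90 + 76 = -14)
-44345/39630 + 29280/Z(c, 1/20) = -44345/39630 + 29280/(-14) = -44345*1/39630 + 29280*(-1/14) = -8869/7926 - 14640/7 = -116098723/55482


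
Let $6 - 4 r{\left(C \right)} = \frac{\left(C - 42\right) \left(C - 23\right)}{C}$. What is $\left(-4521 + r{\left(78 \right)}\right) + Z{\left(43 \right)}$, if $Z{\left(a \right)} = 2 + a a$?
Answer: $- \frac{34773}{13} \approx -2674.8$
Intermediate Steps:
$Z{\left(a \right)} = 2 + a^{2}$
$r{\left(C \right)} = \frac{3}{2} - \frac{\left(-42 + C\right) \left(-23 + C\right)}{4 C}$ ($r{\left(C \right)} = \frac{3}{2} - \frac{\left(C - 42\right) \left(C - 23\right) \frac{1}{C}}{4} = \frac{3}{2} - \frac{\left(-42 + C\right) \left(-23 + C\right) \frac{1}{C}}{4} = \frac{3}{2} - \frac{\frac{1}{C} \left(-42 + C\right) \left(-23 + C\right)}{4} = \frac{3}{2} - \frac{\left(-42 + C\right) \left(-23 + C\right)}{4 C}$)
$\left(-4521 + r{\left(78 \right)}\right) + Z{\left(43 \right)} = \left(-4521 + \frac{-966 - 78 \left(-71 + 78\right)}{4 \cdot 78}\right) + \left(2 + 43^{2}\right) = \left(-4521 + \frac{1}{4} \cdot \frac{1}{78} \left(-966 - 78 \cdot 7\right)\right) + \left(2 + 1849\right) = \left(-4521 + \frac{1}{4} \cdot \frac{1}{78} \left(-966 - 546\right)\right) + 1851 = \left(-4521 + \frac{1}{4} \cdot \frac{1}{78} \left(-1512\right)\right) + 1851 = \left(-4521 - \frac{63}{13}\right) + 1851 = - \frac{58836}{13} + 1851 = - \frac{34773}{13}$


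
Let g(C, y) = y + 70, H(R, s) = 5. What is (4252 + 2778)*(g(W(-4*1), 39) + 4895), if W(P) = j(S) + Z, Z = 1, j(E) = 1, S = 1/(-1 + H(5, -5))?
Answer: 35178120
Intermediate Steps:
S = ¼ (S = 1/(-1 + 5) = 1/4 = ¼ ≈ 0.25000)
W(P) = 2 (W(P) = 1 + 1 = 2)
g(C, y) = 70 + y
(4252 + 2778)*(g(W(-4*1), 39) + 4895) = (4252 + 2778)*((70 + 39) + 4895) = 7030*(109 + 4895) = 7030*5004 = 35178120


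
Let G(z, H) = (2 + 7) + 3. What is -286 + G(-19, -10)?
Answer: -274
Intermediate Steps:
G(z, H) = 12 (G(z, H) = 9 + 3 = 12)
-286 + G(-19, -10) = -286 + 12 = -274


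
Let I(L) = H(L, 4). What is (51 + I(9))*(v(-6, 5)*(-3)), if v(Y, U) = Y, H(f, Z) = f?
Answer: 1080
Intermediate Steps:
I(L) = L
(51 + I(9))*(v(-6, 5)*(-3)) = (51 + 9)*(-6*(-3)) = 60*18 = 1080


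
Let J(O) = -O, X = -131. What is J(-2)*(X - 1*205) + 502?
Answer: -170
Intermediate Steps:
J(-2)*(X - 1*205) + 502 = (-1*(-2))*(-131 - 1*205) + 502 = 2*(-131 - 205) + 502 = 2*(-336) + 502 = -672 + 502 = -170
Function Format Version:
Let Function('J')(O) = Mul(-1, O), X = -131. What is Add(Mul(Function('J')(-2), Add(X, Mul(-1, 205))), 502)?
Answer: -170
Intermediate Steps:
Add(Mul(Function('J')(-2), Add(X, Mul(-1, 205))), 502) = Add(Mul(Mul(-1, -2), Add(-131, Mul(-1, 205))), 502) = Add(Mul(2, Add(-131, -205)), 502) = Add(Mul(2, -336), 502) = Add(-672, 502) = -170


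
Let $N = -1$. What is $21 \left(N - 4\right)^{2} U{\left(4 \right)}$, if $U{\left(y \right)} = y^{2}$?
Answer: $8400$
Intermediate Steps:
$21 \left(N - 4\right)^{2} U{\left(4 \right)} = 21 \left(-1 - 4\right)^{2} \cdot 4^{2} = 21 \left(-5\right)^{2} \cdot 16 = 21 \cdot 25 \cdot 16 = 525 \cdot 16 = 8400$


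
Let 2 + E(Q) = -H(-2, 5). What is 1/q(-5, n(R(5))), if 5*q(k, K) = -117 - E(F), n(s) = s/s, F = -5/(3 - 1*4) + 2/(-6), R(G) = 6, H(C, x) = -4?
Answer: -5/119 ≈ -0.042017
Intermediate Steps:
F = 14/3 (F = -5/(3 - 4) + 2*(-⅙) = -5/(-1) - ⅓ = -5*(-1) - ⅓ = 5 - ⅓ = 14/3 ≈ 4.6667)
n(s) = 1
E(Q) = 2 (E(Q) = -2 - 1*(-4) = -2 + 4 = 2)
q(k, K) = -119/5 (q(k, K) = (-117 - 1*2)/5 = (-117 - 2)/5 = (⅕)*(-119) = -119/5)
1/q(-5, n(R(5))) = 1/(-119/5) = -5/119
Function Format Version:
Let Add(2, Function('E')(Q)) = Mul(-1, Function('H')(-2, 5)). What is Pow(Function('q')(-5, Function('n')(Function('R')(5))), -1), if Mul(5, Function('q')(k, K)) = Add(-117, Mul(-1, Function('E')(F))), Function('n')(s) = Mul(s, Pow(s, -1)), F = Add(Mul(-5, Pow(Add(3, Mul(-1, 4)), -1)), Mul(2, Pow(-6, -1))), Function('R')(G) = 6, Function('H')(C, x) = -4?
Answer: Rational(-5, 119) ≈ -0.042017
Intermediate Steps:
F = Rational(14, 3) (F = Add(Mul(-5, Pow(Add(3, -4), -1)), Mul(2, Rational(-1, 6))) = Add(Mul(-5, Pow(-1, -1)), Rational(-1, 3)) = Add(Mul(-5, -1), Rational(-1, 3)) = Add(5, Rational(-1, 3)) = Rational(14, 3) ≈ 4.6667)
Function('n')(s) = 1
Function('E')(Q) = 2 (Function('E')(Q) = Add(-2, Mul(-1, -4)) = Add(-2, 4) = 2)
Function('q')(k, K) = Rational(-119, 5) (Function('q')(k, K) = Mul(Rational(1, 5), Add(-117, Mul(-1, 2))) = Mul(Rational(1, 5), Add(-117, -2)) = Mul(Rational(1, 5), -119) = Rational(-119, 5))
Pow(Function('q')(-5, Function('n')(Function('R')(5))), -1) = Pow(Rational(-119, 5), -1) = Rational(-5, 119)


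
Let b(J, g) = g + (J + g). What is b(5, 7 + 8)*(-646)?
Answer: -22610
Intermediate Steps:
b(J, g) = J + 2*g
b(5, 7 + 8)*(-646) = (5 + 2*(7 + 8))*(-646) = (5 + 2*15)*(-646) = (5 + 30)*(-646) = 35*(-646) = -22610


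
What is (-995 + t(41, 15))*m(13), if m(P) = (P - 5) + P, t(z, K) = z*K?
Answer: -7980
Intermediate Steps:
t(z, K) = K*z
m(P) = -5 + 2*P (m(P) = (-5 + P) + P = -5 + 2*P)
(-995 + t(41, 15))*m(13) = (-995 + 15*41)*(-5 + 2*13) = (-995 + 615)*(-5 + 26) = -380*21 = -7980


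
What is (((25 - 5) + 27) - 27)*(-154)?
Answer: -3080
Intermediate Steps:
(((25 - 5) + 27) - 27)*(-154) = ((20 + 27) - 27)*(-154) = (47 - 27)*(-154) = 20*(-154) = -3080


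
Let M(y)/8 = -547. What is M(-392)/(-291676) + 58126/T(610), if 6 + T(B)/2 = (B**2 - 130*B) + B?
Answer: 2440228873/21394726276 ≈ 0.11406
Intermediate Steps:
M(y) = -4376 (M(y) = 8*(-547) = -4376)
T(B) = -12 - 258*B + 2*B**2 (T(B) = -12 + 2*((B**2 - 130*B) + B) = -12 + 2*(B**2 - 129*B) = -12 + (-258*B + 2*B**2) = -12 - 258*B + 2*B**2)
M(-392)/(-291676) + 58126/T(610) = -4376/(-291676) + 58126/(-12 - 258*610 + 2*610**2) = -4376*(-1/291676) + 58126/(-12 - 157380 + 2*372100) = 1094/72919 + 58126/(-12 - 157380 + 744200) = 1094/72919 + 58126/586808 = 1094/72919 + 58126*(1/586808) = 1094/72919 + 29063/293404 = 2440228873/21394726276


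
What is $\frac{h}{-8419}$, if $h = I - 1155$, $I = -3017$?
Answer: $\frac{4172}{8419} \approx 0.49555$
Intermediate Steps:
$h = -4172$ ($h = -3017 - 1155 = -4172$)
$\frac{h}{-8419} = - \frac{4172}{-8419} = \left(-4172\right) \left(- \frac{1}{8419}\right) = \frac{4172}{8419}$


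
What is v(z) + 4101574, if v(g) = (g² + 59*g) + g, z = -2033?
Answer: 8112683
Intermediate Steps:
v(g) = g² + 60*g
v(z) + 4101574 = -2033*(60 - 2033) + 4101574 = -2033*(-1973) + 4101574 = 4011109 + 4101574 = 8112683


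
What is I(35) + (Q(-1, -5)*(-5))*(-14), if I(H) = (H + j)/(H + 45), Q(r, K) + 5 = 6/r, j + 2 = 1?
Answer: -30783/40 ≈ -769.58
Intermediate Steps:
j = -1 (j = -2 + 1 = -1)
Q(r, K) = -5 + 6/r
I(H) = (-1 + H)/(45 + H) (I(H) = (H - 1)/(H + 45) = (-1 + H)/(45 + H))
I(35) + (Q(-1, -5)*(-5))*(-14) = (-1 + 35)/(45 + 35) + ((-5 + 6/(-1))*(-5))*(-14) = 34/80 + ((-5 + 6*(-1))*(-5))*(-14) = (1/80)*34 + ((-5 - 6)*(-5))*(-14) = 17/40 - 11*(-5)*(-14) = 17/40 + 55*(-14) = 17/40 - 770 = -30783/40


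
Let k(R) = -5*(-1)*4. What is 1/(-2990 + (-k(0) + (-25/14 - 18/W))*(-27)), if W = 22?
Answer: -154/366473 ≈ -0.00042022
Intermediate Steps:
k(R) = 20 (k(R) = 5*4 = 20)
1/(-2990 + (-k(0) + (-25/14 - 18/W))*(-27)) = 1/(-2990 + (-1*20 + (-25/14 - 18/22))*(-27)) = 1/(-2990 + (-20 + (-25*1/14 - 18*1/22))*(-27)) = 1/(-2990 + (-20 + (-25/14 - 9/11))*(-27)) = 1/(-2990 + (-20 - 401/154)*(-27)) = 1/(-2990 - 3481/154*(-27)) = 1/(-2990 + 93987/154) = 1/(-366473/154) = -154/366473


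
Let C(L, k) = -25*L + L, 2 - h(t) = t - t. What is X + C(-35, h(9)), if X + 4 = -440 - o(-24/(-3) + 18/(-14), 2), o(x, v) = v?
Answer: 394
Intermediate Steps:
h(t) = 2 (h(t) = 2 - (t - t) = 2 - 1*0 = 2 + 0 = 2)
C(L, k) = -24*L
X = -446 (X = -4 + (-440 - 1*2) = -4 + (-440 - 2) = -4 - 442 = -446)
X + C(-35, h(9)) = -446 - 24*(-35) = -446 + 840 = 394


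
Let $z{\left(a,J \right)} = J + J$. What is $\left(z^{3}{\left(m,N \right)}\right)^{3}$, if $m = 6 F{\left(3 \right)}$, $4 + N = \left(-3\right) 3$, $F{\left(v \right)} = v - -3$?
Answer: $-5429503678976$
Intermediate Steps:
$F{\left(v \right)} = 3 + v$ ($F{\left(v \right)} = v + 3 = 3 + v$)
$N = -13$ ($N = -4 - 9 = -13$)
$m = 36$ ($m = 6 \left(3 + 3\right) = 6 \cdot 6 = 36$)
$z{\left(a,J \right)} = 2 J$
$\left(z^{3}{\left(m,N \right)}\right)^{3} = \left(\left(2 \left(-13\right)\right)^{3}\right)^{3} = \left(\left(-26\right)^{3}\right)^{3} = \left(-17576\right)^{3} = -5429503678976$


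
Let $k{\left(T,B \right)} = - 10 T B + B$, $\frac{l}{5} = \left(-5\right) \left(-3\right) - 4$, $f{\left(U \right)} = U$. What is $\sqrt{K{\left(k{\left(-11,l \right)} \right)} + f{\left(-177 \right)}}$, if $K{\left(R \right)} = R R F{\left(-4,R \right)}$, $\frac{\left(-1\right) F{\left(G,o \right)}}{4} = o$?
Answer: $i \sqrt{910158430677} \approx 9.5402 \cdot 10^{5} i$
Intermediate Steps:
$F{\left(G,o \right)} = - 4 o$
$l = 55$ ($l = 5 \left(\left(-5\right) \left(-3\right) - 4\right) = 5 \left(15 - 4\right) = 5 \cdot 11 = 55$)
$k{\left(T,B \right)} = B - 10 B T$ ($k{\left(T,B \right)} = - 10 B T + B = B - 10 B T$)
$K{\left(R \right)} = - 4 R^{3}$ ($K{\left(R \right)} = R R \left(- 4 R\right) = R^{2} \left(- 4 R\right) = - 4 R^{3}$)
$\sqrt{K{\left(k{\left(-11,l \right)} \right)} + f{\left(-177 \right)}} = \sqrt{- 4 \left(55 \left(1 - -110\right)\right)^{3} - 177} = \sqrt{- 4 \left(55 \left(1 + 110\right)\right)^{3} - 177} = \sqrt{- 4 \left(55 \cdot 111\right)^{3} - 177} = \sqrt{- 4 \cdot 6105^{3} - 177} = \sqrt{\left(-4\right) 227539607625 - 177} = \sqrt{-910158430500 - 177} = \sqrt{-910158430677} = i \sqrt{910158430677}$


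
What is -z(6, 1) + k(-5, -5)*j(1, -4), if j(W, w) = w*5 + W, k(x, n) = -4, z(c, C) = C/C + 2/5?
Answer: 373/5 ≈ 74.600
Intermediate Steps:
z(c, C) = 7/5 (z(c, C) = 1 + 2*(⅕) = 1 + ⅖ = 7/5)
j(W, w) = W + 5*w (j(W, w) = 5*w + W = W + 5*w)
-z(6, 1) + k(-5, -5)*j(1, -4) = -1*7/5 - 4*(1 + 5*(-4)) = -7/5 - 4*(1 - 20) = -7/5 - 4*(-19) = -7/5 + 76 = 373/5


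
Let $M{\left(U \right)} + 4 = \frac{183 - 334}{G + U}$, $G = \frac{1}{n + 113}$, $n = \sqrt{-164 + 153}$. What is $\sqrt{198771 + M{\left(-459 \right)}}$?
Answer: $\sqrt{\frac{10309266285 + 91234204 i \sqrt{11}}{51866 + 459 i \sqrt{11}}} \approx 445.83 - 1.0 \cdot 10^{-10} i$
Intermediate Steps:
$n = i \sqrt{11}$ ($n = \sqrt{-11} = i \sqrt{11} \approx 3.3166 i$)
$G = \frac{1}{113 + i \sqrt{11}}$ ($G = \frac{1}{i \sqrt{11} + 113} = \frac{1}{113 + i \sqrt{11}} \approx 0.0088419 - 0.00025952 i$)
$M{\left(U \right)} = -4 - \frac{151}{\frac{113}{12780} + U - \frac{i \sqrt{11}}{12780}}$ ($M{\left(U \right)} = -4 + \frac{183 - 334}{\left(\frac{113}{12780} - \frac{i \sqrt{11}}{12780}\right) + U} = -4 - \frac{151}{\frac{113}{12780} + U - \frac{i \sqrt{11}}{12780}}$)
$\sqrt{198771 + M{\left(-459 \right)}} = \sqrt{198771 + \frac{-4 - \left(113 + i \sqrt{11}\right) \left(151 + 4 \left(-459\right)\right)}{1 - 459 \left(113 + i \sqrt{11}\right)}} = \sqrt{198771 + \frac{-4 - \left(113 + i \sqrt{11}\right) \left(151 - 1836\right)}{1 - \left(51867 + 459 i \sqrt{11}\right)}} = \sqrt{198771 + \frac{-4 - \left(113 + i \sqrt{11}\right) \left(-1685\right)}{-51866 - 459 i \sqrt{11}}} = \sqrt{198771 + \frac{-4 + \left(190405 + 1685 i \sqrt{11}\right)}{-51866 - 459 i \sqrt{11}}} = \sqrt{198771 + \frac{190401 + 1685 i \sqrt{11}}{-51866 - 459 i \sqrt{11}}}$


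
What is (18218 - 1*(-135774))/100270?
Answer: 76996/50135 ≈ 1.5358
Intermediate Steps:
(18218 - 1*(-135774))/100270 = (18218 + 135774)*(1/100270) = 153992*(1/100270) = 76996/50135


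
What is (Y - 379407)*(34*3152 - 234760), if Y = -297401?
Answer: 86355286336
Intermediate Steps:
(Y - 379407)*(34*3152 - 234760) = (-297401 - 379407)*(34*3152 - 234760) = -676808*(107168 - 234760) = -676808*(-127592) = 86355286336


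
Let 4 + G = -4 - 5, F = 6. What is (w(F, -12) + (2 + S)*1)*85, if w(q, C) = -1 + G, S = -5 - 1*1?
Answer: -1530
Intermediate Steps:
G = -13 (G = -4 + (-4 - 5) = -4 - 9 = -13)
S = -6 (S = -5 - 1 = -6)
w(q, C) = -14 (w(q, C) = -1 - 13 = -14)
(w(F, -12) + (2 + S)*1)*85 = (-14 + (2 - 6)*1)*85 = (-14 - 4*1)*85 = (-14 - 4)*85 = -18*85 = -1530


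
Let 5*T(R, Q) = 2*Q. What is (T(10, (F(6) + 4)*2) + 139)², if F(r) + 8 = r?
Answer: 494209/25 ≈ 19768.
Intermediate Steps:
F(r) = -8 + r
T(R, Q) = 2*Q/5 (T(R, Q) = (2*Q)/5 = 2*Q/5)
(T(10, (F(6) + 4)*2) + 139)² = (2*(((-8 + 6) + 4)*2)/5 + 139)² = (2*((-2 + 4)*2)/5 + 139)² = (2*(2*2)/5 + 139)² = ((⅖)*4 + 139)² = (8/5 + 139)² = (703/5)² = 494209/25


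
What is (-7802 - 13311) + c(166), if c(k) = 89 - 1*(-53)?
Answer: -20971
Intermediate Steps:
c(k) = 142 (c(k) = 89 + 53 = 142)
(-7802 - 13311) + c(166) = (-7802 - 13311) + 142 = -21113 + 142 = -20971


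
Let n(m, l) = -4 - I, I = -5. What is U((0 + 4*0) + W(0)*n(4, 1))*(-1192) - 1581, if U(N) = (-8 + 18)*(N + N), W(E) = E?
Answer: -1581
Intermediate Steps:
n(m, l) = 1 (n(m, l) = -4 - 1*(-5) = -4 + 5 = 1)
U(N) = 20*N (U(N) = 10*(2*N) = 20*N)
U((0 + 4*0) + W(0)*n(4, 1))*(-1192) - 1581 = (20*((0 + 4*0) + 0*1))*(-1192) - 1581 = (20*((0 + 0) + 0))*(-1192) - 1581 = (20*(0 + 0))*(-1192) - 1581 = (20*0)*(-1192) - 1581 = 0*(-1192) - 1581 = 0 - 1581 = -1581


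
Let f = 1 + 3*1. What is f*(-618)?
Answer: -2472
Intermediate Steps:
f = 4 (f = 1 + 3 = 4)
f*(-618) = 4*(-618) = -2472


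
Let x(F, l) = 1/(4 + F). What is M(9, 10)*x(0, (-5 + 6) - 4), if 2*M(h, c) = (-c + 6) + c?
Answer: 3/4 ≈ 0.75000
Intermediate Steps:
M(h, c) = 3 (M(h, c) = ((-c + 6) + c)/2 = ((6 - c) + c)/2 = (1/2)*6 = 3)
M(9, 10)*x(0, (-5 + 6) - 4) = 3/(4 + 0) = 3/4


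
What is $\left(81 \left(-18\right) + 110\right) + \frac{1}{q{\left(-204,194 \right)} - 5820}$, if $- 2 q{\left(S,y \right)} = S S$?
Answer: $- \frac{35894545}{26628} \approx -1348.0$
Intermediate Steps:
$q{\left(S,y \right)} = - \frac{S^{2}}{2}$ ($q{\left(S,y \right)} = - \frac{S S}{2} = - \frac{S^{2}}{2}$)
$\left(81 \left(-18\right) + 110\right) + \frac{1}{q{\left(-204,194 \right)} - 5820} = \left(81 \left(-18\right) + 110\right) + \frac{1}{- \frac{\left(-204\right)^{2}}{2} - 5820} = \left(-1458 + 110\right) + \frac{1}{\left(- \frac{1}{2}\right) 41616 - 5820} = -1348 + \frac{1}{-20808 - 5820} = -1348 + \frac{1}{-26628} = -1348 - \frac{1}{26628} = - \frac{35894545}{26628}$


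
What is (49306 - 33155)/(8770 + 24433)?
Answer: 16151/33203 ≈ 0.48643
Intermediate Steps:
(49306 - 33155)/(8770 + 24433) = 16151/33203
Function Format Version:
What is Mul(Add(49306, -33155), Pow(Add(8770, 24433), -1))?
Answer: Rational(16151, 33203) ≈ 0.48643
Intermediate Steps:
Mul(Add(49306, -33155), Pow(Add(8770, 24433), -1)) = Mul(16151, Pow(33203, -1)) = Mul(16151, Rational(1, 33203)) = Rational(16151, 33203)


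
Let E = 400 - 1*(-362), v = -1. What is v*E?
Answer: -762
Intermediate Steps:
E = 762 (E = 400 + 362 = 762)
v*E = -1*762 = -762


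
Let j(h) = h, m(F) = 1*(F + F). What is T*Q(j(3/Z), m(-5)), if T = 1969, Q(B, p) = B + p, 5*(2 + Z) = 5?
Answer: -25597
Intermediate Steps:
Z = -1 (Z = -2 + (⅕)*5 = -2 + 1 = -1)
m(F) = 2*F (m(F) = 1*(2*F) = 2*F)
T*Q(j(3/Z), m(-5)) = 1969*(3/(-1) + 2*(-5)) = 1969*(3*(-1) - 10) = 1969*(-3 - 10) = 1969*(-13) = -25597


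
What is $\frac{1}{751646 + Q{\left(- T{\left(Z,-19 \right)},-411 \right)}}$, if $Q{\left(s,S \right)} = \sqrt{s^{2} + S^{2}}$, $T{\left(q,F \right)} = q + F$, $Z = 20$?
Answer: $\frac{375823}{282485770197} - \frac{\sqrt{168922}}{564971540394} \approx 1.3297 \cdot 10^{-6}$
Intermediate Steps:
$T{\left(q,F \right)} = F + q$
$Q{\left(s,S \right)} = \sqrt{S^{2} + s^{2}}$
$\frac{1}{751646 + Q{\left(- T{\left(Z,-19 \right)},-411 \right)}} = \frac{1}{751646 + \sqrt{\left(-411\right)^{2} + \left(- (-19 + 20)\right)^{2}}} = \frac{1}{751646 + \sqrt{168921 + \left(\left(-1\right) 1\right)^{2}}} = \frac{1}{751646 + \sqrt{168921 + \left(-1\right)^{2}}} = \frac{1}{751646 + \sqrt{168921 + 1}} = \frac{1}{751646 + \sqrt{168922}}$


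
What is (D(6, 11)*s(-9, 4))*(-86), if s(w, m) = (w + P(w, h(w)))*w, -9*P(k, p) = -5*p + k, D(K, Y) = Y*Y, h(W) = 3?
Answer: -593142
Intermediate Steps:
D(K, Y) = Y**2
P(k, p) = -k/9 + 5*p/9 (P(k, p) = -(-5*p + k)/9 = -(k - 5*p)/9 = -k/9 + 5*p/9)
s(w, m) = w*(5/3 + 8*w/9) (s(w, m) = (w + (-w/9 + (5/9)*3))*w = (w + (-w/9 + 5/3))*w = (w + (5/3 - w/9))*w = (5/3 + 8*w/9)*w = w*(5/3 + 8*w/9))
(D(6, 11)*s(-9, 4))*(-86) = (11**2*((1/9)*(-9)*(15 + 8*(-9))))*(-86) = (121*((1/9)*(-9)*(15 - 72)))*(-86) = (121*((1/9)*(-9)*(-57)))*(-86) = (121*57)*(-86) = 6897*(-86) = -593142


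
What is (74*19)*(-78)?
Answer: -109668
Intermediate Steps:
(74*19)*(-78) = 1406*(-78) = -109668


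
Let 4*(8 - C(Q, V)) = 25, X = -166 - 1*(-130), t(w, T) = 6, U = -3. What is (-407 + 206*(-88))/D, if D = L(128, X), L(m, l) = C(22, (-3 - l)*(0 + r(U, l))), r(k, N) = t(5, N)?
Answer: -74140/7 ≈ -10591.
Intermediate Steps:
r(k, N) = 6
X = -36 (X = -166 + 130 = -36)
C(Q, V) = 7/4 (C(Q, V) = 8 - 1/4*25 = 8 - 25/4 = 7/4)
L(m, l) = 7/4
D = 7/4 ≈ 1.7500
(-407 + 206*(-88))/D = (-407 + 206*(-88))/(7/4) = (-407 - 18128)*(4/7) = -18535*4/7 = -74140/7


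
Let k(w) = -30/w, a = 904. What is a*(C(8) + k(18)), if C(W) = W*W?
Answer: 169048/3 ≈ 56349.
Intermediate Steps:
C(W) = W²
a*(C(8) + k(18)) = 904*(8² - 30/18) = 904*(64 - 30*1/18) = 904*(64 - 5/3) = 904*(187/3) = 169048/3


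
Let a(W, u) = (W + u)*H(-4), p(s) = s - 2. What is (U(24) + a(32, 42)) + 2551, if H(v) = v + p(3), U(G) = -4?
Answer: 2325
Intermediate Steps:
p(s) = -2 + s
H(v) = 1 + v (H(v) = v + (-2 + 3) = v + 1 = 1 + v)
a(W, u) = -3*W - 3*u (a(W, u) = (W + u)*(1 - 4) = (W + u)*(-3) = -3*W - 3*u)
(U(24) + a(32, 42)) + 2551 = (-4 + (-3*32 - 3*42)) + 2551 = (-4 + (-96 - 126)) + 2551 = (-4 - 222) + 2551 = -226 + 2551 = 2325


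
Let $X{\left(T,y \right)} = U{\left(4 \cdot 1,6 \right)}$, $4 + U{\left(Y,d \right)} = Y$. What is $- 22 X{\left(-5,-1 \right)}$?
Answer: $0$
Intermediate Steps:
$U{\left(Y,d \right)} = -4 + Y$
$X{\left(T,y \right)} = 0$ ($X{\left(T,y \right)} = -4 + 4 \cdot 1 = -4 + 4 = 0$)
$- 22 X{\left(-5,-1 \right)} = \left(-22\right) 0 = 0$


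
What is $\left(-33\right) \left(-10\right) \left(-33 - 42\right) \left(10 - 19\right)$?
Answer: $222750$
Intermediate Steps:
$\left(-33\right) \left(-10\right) \left(-33 - 42\right) \left(10 - 19\right) = 330 \left(\left(-75\right) \left(-9\right)\right) = 330 \cdot 675 = 222750$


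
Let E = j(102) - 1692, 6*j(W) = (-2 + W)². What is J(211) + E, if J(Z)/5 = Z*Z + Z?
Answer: 670904/3 ≈ 2.2363e+5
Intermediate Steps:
j(W) = (-2 + W)²/6
J(Z) = 5*Z + 5*Z² (J(Z) = 5*(Z*Z + Z) = 5*(Z² + Z) = 5*(Z + Z²) = 5*Z + 5*Z²)
E = -76/3 (E = (-2 + 102)²/6 - 1692 = (⅙)*100² - 1692 = (⅙)*10000 - 1692 = 5000/3 - 1692 = -76/3 ≈ -25.333)
J(211) + E = 5*211*(1 + 211) - 76/3 = 5*211*212 - 76/3 = 223660 - 76/3 = 670904/3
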